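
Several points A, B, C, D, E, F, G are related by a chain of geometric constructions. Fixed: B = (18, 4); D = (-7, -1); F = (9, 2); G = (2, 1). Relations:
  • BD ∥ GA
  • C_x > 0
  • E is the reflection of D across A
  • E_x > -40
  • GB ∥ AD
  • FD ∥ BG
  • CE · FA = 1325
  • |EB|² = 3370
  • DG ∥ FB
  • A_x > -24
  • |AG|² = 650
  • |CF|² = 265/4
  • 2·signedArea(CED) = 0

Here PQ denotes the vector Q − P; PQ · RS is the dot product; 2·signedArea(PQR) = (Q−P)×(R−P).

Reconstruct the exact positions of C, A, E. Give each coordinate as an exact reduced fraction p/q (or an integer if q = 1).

1. A_x = -23  [GB ∥ AD ∩ BD ∥ GA]
2. A_y = -4  [GB ∥ AD ∩ BD ∥ GA]
   → A = (-23, -4)
3. E_x = -39  [E is the reflection of D across A]
4. E_y = -7  [E is the reflection of D across A]
   → E = (-39, -7)
5. C_x = 1  [2·signedArea(CED) = 0 ∩ CE · FA = 1325]
6. C_y = 1/2  [2·signedArea(CED) = 0 ∩ CE · FA = 1325]
   → C = (1, 1/2)

A = (-23, -4)
C = (1, 1/2)
E = (-39, -7)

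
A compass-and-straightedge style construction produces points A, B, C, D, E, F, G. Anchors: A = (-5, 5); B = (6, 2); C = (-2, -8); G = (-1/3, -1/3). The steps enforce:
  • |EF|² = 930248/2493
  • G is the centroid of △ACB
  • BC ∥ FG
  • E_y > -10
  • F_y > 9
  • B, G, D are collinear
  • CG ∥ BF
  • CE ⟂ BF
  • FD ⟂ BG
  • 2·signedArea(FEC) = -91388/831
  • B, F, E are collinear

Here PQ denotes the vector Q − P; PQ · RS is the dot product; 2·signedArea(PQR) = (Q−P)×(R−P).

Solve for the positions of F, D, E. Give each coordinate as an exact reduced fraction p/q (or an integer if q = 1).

1. F_x = 23/3  [BC ∥ FG ∩ CG ∥ BF]
2. F_y = 29/3  [BC ∥ FG ∩ CG ∥ BF]
   → F = (23/3, 29/3)
3. D_x = 6122/615  [B, G, D are collinear ∩ FD ⟂ BG]
4. D_y = 2126/615  [B, G, D are collinear ∩ FD ⟂ BG]
   → D = (6122/615, 2126/615)
5. E_x = 987/277  [B, F, E are collinear ∩ CE ⟂ BF]
6. E_y = -2551/277  [B, F, E are collinear ∩ CE ⟂ BF]
   → E = (987/277, -2551/277)

D = (6122/615, 2126/615)
E = (987/277, -2551/277)
F = (23/3, 29/3)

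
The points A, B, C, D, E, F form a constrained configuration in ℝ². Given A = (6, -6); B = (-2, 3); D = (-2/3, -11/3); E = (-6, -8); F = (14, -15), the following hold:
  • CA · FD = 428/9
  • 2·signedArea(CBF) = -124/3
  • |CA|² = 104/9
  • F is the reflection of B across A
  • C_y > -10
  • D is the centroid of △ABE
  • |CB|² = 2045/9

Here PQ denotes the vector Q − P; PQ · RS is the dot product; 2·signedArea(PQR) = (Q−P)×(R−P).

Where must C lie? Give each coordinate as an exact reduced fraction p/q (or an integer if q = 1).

1. C_x = 20/3  [2·signedArea(CBF) = -124/3 ∩ CA · FD = 428/9]
2. C_y = -28/3  [2·signedArea(CBF) = -124/3 ∩ CA · FD = 428/9]
   → C = (20/3, -28/3)

C = (20/3, -28/3)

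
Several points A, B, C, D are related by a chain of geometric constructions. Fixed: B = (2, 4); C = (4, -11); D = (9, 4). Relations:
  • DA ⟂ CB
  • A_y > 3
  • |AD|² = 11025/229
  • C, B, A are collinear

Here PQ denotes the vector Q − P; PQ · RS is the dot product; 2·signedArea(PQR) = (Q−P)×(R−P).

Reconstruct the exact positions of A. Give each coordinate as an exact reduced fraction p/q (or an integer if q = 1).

1. A_x = 486/229  [C, B, A are collinear ∩ DA ⟂ CB]
2. A_y = 706/229  [C, B, A are collinear ∩ DA ⟂ CB]
   → A = (486/229, 706/229)

A = (486/229, 706/229)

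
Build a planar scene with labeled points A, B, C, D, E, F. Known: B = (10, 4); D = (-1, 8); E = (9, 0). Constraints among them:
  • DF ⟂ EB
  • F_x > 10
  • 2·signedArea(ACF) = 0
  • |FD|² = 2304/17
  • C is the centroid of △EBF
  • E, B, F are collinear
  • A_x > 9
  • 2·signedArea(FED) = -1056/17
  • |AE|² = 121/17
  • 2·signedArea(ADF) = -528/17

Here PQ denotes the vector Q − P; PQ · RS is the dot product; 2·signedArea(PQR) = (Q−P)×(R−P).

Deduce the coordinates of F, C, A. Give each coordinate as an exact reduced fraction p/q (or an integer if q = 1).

A = (164/17, 44/17)
C = (166/17, 52/17)
F = (175/17, 88/17)

1. F_x = 175/17  [E, B, F are collinear ∩ DF ⟂ EB]
2. F_y = 88/17  [E, B, F are collinear ∩ DF ⟂ EB]
   → F = (175/17, 88/17)
3. C_x = 166/17  [C is the centroid of △EBF]
4. C_y = 52/17  [C is the centroid of △EBF]
   → C = (166/17, 52/17)
5. A_x = 164/17  [2·signedArea(ACF) = 0 ∩ 2·signedArea(ADF) = -528/17]
6. A_y = 44/17  [2·signedArea(ACF) = 0 ∩ 2·signedArea(ADF) = -528/17]
   → A = (164/17, 44/17)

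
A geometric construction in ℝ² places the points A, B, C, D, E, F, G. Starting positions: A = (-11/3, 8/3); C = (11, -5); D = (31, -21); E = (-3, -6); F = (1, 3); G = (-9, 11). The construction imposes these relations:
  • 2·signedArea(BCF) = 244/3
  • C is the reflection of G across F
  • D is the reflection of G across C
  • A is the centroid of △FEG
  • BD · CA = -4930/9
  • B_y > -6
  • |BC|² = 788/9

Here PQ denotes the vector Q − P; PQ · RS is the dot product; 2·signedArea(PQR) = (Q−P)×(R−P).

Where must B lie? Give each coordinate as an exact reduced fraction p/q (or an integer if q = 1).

B = (5/3, -17/3)

1. B_x = 5/3  [2·signedArea(BCF) = 244/3 ∩ BD · CA = -4930/9]
2. B_y = -17/3  [2·signedArea(BCF) = 244/3 ∩ BD · CA = -4930/9]
   → B = (5/3, -17/3)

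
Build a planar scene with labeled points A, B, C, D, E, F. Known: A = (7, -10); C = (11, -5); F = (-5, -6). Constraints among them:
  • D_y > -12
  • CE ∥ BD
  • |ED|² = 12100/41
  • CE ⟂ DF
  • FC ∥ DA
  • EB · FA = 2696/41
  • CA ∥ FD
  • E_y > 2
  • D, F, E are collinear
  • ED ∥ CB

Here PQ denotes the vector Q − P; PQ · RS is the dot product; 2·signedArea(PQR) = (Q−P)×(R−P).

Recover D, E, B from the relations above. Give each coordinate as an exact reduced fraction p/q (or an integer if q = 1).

1. D_x = -9  [FC ∥ DA ∩ CA ∥ FD]
2. D_y = -11  [FC ∥ DA ∩ CA ∥ FD]
   → D = (-9, -11)
3. E_x = 71/41  [D, F, E are collinear ∩ CE ⟂ DF]
4. E_y = 99/41  [D, F, E are collinear ∩ CE ⟂ DF]
   → E = (71/41, 99/41)
5. B_x = 11/41  [CE ∥ BD ∩ ED ∥ CB]
6. B_y = -755/41  [CE ∥ BD ∩ ED ∥ CB]
   → B = (11/41, -755/41)

B = (11/41, -755/41)
D = (-9, -11)
E = (71/41, 99/41)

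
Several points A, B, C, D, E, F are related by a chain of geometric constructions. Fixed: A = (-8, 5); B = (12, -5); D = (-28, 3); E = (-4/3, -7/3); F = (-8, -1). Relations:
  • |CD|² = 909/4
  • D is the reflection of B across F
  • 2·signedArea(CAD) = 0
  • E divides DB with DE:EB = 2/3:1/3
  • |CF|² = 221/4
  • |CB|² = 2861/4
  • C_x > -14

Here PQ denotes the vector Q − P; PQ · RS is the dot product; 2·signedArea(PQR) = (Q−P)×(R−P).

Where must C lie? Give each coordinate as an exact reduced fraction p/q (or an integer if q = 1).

1. C_x = -13  [line 2·x + -20·y + 116 = 0 ∩ |CD|² = 909/4]
2. C_y = 9/2  [line 2·x + -20·y + 116 = 0 ∩ |CD|² = 909/4]
   → C = (-13, 9/2)

C = (-13, 9/2)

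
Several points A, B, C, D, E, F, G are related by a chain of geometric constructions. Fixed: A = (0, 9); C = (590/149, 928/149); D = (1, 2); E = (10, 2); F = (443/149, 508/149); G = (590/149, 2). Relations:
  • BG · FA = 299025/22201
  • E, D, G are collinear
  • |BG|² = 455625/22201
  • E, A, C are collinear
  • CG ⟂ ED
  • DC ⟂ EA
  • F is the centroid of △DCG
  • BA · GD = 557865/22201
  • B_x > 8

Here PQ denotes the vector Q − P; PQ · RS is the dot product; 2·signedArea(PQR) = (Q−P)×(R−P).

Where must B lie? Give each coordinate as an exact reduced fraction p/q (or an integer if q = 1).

B = (1265/149, 2)

1. B_x = 1265/149  [BA · GD = 557865/22201 ∩ BG · FA = 299025/22201]
2. B_y = 2  [BA · GD = 557865/22201 ∩ BG · FA = 299025/22201]
   → B = (1265/149, 2)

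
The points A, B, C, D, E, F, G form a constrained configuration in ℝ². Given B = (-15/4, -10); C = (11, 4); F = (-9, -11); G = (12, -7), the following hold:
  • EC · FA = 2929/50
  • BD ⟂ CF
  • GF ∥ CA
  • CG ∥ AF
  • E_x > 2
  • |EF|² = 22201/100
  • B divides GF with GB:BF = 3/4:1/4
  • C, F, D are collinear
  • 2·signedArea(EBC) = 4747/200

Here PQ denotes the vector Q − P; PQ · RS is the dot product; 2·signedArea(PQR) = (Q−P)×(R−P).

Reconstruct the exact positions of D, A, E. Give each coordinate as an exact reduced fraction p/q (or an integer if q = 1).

A = (-10, 0)
D = (-129/25, -203/25)
E = (73/25, -103/50)

1. D_x = -129/25  [C, F, D are collinear ∩ BD ⟂ CF]
2. D_y = -203/25  [C, F, D are collinear ∩ BD ⟂ CF]
   → D = (-129/25, -203/25)
3. A_x = -10  [CG ∥ AF ∩ GF ∥ CA]
4. A_y = 0  [CG ∥ AF ∩ GF ∥ CA]
   → A = (-10, 0)
5. E_x = 73/25  [EC · FA = 2929/50 ∩ 2·signedArea(EBC) = 4747/200]
6. E_y = -103/50  [EC · FA = 2929/50 ∩ 2·signedArea(EBC) = 4747/200]
   → E = (73/25, -103/50)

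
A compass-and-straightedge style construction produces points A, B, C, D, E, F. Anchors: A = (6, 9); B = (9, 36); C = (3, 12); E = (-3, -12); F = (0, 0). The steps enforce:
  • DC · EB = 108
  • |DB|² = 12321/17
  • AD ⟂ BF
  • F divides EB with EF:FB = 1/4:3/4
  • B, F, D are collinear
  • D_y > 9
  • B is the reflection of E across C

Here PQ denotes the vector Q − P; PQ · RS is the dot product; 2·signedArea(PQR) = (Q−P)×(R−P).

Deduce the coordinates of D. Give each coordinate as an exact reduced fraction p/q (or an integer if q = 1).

D = (42/17, 168/17)

1. D_x = 42/17  [B, F, D are collinear ∩ AD ⟂ BF]
2. D_y = 168/17  [B, F, D are collinear ∩ AD ⟂ BF]
   → D = (42/17, 168/17)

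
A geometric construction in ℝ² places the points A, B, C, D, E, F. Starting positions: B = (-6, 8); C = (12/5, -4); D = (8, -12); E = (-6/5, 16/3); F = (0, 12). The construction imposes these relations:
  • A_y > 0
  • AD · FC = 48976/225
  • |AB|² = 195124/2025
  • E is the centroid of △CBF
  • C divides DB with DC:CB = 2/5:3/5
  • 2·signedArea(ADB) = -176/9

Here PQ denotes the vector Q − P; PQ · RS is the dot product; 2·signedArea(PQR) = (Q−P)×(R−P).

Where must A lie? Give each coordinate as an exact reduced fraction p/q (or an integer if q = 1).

A = (4/15, 4/9)

1. A_x = 4/15  [2·signedArea(ADB) = -176/9 ∩ AD · FC = 48976/225]
2. A_y = 4/9  [2·signedArea(ADB) = -176/9 ∩ AD · FC = 48976/225]
   → A = (4/15, 4/9)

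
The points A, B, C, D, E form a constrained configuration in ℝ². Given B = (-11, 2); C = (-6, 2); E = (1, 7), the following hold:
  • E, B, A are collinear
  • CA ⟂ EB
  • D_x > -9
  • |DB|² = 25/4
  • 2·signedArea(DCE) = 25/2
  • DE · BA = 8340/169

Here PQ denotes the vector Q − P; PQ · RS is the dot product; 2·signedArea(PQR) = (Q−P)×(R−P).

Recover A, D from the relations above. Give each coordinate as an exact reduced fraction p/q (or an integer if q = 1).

1. A_x = -1139/169  [E, B, A are collinear ∩ CA ⟂ EB]
2. A_y = 638/169  [E, B, A are collinear ∩ CA ⟂ EB]
   → A = (-1139/169, 638/169)
3. D_x = -17/2  [2·signedArea(DCE) = 25/2 ∩ DE · BA = 8340/169]
4. D_y = 2  [2·signedArea(DCE) = 25/2 ∩ DE · BA = 8340/169]
   → D = (-17/2, 2)

A = (-1139/169, 638/169)
D = (-17/2, 2)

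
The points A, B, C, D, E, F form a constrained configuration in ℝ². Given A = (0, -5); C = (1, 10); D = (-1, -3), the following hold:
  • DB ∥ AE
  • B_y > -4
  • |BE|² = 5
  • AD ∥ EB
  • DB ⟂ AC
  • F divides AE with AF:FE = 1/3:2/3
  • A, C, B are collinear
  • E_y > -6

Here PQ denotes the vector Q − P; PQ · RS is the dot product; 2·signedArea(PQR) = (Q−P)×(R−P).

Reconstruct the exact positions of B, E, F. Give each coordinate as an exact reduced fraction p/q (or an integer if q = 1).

B = (29/226, -695/226)
E = (255/226, -1147/226)
F = (85/226, -3407/678)

1. B_x = 29/226  [A, C, B are collinear ∩ DB ⟂ AC]
2. B_y = -695/226  [A, C, B are collinear ∩ DB ⟂ AC]
   → B = (29/226, -695/226)
3. E_x = 255/226  [AD ∥ EB ∩ DB ∥ AE]
4. E_y = -1147/226  [AD ∥ EB ∩ DB ∥ AE]
   → E = (255/226, -1147/226)
5. F_x = 85/226  [F divides AE with AF:FE = 1/3:2/3]
6. F_y = -3407/678  [F divides AE with AF:FE = 1/3:2/3]
   → F = (85/226, -3407/678)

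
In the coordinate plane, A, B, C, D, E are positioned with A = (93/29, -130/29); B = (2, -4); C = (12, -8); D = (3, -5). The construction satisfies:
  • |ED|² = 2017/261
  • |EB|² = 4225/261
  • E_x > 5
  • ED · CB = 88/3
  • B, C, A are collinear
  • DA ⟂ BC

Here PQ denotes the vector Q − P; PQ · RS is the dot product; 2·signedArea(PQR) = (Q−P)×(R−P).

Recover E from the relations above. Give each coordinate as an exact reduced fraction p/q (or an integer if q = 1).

E = (499/87, -478/87)

1. E_x = 499/87  [line 10·x + -4·y + -238/3 = 0 ∩ |EB|² = 4225/261]
2. E_y = -478/87  [line 10·x + -4·y + -238/3 = 0 ∩ |EB|² = 4225/261]
   → E = (499/87, -478/87)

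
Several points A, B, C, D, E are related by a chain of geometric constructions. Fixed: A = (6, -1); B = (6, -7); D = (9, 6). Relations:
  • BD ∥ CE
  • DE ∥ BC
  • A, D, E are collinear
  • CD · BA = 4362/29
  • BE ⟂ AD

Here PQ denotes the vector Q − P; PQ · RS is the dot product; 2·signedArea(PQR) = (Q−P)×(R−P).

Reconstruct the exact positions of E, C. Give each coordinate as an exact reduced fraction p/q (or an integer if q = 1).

C = (24/29, -553/29)
E = (111/29, -176/29)

1. E_x = 111/29  [A, D, E are collinear ∩ BE ⟂ AD]
2. E_y = -176/29  [A, D, E are collinear ∩ BE ⟂ AD]
   → E = (111/29, -176/29)
3. C_x = 24/29  [BD ∥ CE ∩ DE ∥ BC]
4. C_y = -553/29  [BD ∥ CE ∩ DE ∥ BC]
   → C = (24/29, -553/29)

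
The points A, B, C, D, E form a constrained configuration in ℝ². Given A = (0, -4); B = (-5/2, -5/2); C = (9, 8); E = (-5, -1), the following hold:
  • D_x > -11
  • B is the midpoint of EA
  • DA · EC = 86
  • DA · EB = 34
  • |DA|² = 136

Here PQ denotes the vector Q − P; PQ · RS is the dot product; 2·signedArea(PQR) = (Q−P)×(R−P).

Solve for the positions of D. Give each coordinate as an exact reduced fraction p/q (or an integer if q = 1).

D = (-10, 2)

1. D_x = -10  [DA · EC = 86 ∩ DA · EB = 34]
2. D_y = 2  [DA · EC = 86 ∩ DA · EB = 34]
   → D = (-10, 2)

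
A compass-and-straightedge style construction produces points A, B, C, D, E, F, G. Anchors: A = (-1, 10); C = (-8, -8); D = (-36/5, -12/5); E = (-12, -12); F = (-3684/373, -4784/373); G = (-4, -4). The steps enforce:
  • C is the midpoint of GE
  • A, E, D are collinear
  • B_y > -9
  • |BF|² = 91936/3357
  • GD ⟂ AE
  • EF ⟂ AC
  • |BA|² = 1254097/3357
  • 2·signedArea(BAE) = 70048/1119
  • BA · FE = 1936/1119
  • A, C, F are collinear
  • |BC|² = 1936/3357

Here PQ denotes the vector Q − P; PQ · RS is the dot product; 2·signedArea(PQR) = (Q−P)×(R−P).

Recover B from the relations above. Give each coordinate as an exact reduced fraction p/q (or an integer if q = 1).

B = (-2720/373, -9260/1119)

1. B_x = -2720/373  [2·signedArea(BAE) = 70048/1119 ∩ BA · FE = 1936/1119]
2. B_y = -9260/1119  [2·signedArea(BAE) = 70048/1119 ∩ BA · FE = 1936/1119]
   → B = (-2720/373, -9260/1119)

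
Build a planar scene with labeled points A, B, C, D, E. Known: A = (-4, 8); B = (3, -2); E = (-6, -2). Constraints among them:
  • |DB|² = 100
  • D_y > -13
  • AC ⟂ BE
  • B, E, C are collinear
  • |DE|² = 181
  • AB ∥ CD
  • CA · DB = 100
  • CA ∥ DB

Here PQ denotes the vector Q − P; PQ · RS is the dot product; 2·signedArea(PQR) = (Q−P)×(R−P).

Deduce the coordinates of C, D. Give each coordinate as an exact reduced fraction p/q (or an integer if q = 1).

1. C_x = -4  [B, E, C are collinear ∩ AC ⟂ BE]
2. C_y = -2  [B, E, C are collinear ∩ AC ⟂ BE]
   → C = (-4, -2)
3. D_x = 3  [CA ∥ DB ∩ AB ∥ CD]
4. D_y = -12  [CA ∥ DB ∩ AB ∥ CD]
   → D = (3, -12)

C = (-4, -2)
D = (3, -12)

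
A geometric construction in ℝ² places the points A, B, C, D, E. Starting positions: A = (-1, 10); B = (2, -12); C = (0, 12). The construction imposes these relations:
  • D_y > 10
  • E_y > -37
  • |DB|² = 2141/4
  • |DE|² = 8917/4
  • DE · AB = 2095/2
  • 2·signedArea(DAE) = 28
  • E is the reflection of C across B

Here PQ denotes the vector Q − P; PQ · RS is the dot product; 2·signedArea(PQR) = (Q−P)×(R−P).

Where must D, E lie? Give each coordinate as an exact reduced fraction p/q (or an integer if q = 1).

1. E_x = 4  [E is the reflection of C across B]
2. E_y = -36  [E is the reflection of C across B]
   → E = (4, -36)
3. D_x = -1/2  [2·signedArea(DAE) = 28 ∩ DE · AB = 2095/2]
4. D_y = 11  [2·signedArea(DAE) = 28 ∩ DE · AB = 2095/2]
   → D = (-1/2, 11)

D = (-1/2, 11)
E = (4, -36)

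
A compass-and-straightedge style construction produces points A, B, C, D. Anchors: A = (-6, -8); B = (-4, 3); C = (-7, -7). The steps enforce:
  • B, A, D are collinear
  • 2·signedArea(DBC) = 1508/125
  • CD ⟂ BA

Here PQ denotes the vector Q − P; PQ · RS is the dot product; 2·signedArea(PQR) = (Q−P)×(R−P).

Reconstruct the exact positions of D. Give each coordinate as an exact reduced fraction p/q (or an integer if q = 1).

D = (-732/125, -901/125)

1. D_x = -732/125  [B, A, D are collinear ∩ CD ⟂ BA]
2. D_y = -901/125  [B, A, D are collinear ∩ CD ⟂ BA]
   → D = (-732/125, -901/125)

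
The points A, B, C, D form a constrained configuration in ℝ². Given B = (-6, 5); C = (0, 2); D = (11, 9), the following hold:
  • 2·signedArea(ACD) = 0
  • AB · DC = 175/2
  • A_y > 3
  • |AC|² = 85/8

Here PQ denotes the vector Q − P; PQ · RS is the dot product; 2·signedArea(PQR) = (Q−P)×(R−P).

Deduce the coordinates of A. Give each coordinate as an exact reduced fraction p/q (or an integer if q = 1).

1. A_x = 11/4  [2·signedArea(ACD) = 0 ∩ AB · DC = 175/2]
2. A_y = 15/4  [2·signedArea(ACD) = 0 ∩ AB · DC = 175/2]
   → A = (11/4, 15/4)

A = (11/4, 15/4)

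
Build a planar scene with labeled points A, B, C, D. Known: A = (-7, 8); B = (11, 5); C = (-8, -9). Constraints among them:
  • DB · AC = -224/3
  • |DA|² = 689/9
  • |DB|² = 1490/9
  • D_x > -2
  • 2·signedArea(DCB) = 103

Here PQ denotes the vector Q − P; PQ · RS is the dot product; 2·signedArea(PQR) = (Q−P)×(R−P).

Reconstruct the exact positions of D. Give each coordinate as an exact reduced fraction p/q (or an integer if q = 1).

D = (-4/3, 4/3)

1. D_x = -4/3  [2·signedArea(DCB) = 103 ∩ DB · AC = -224/3]
2. D_y = 4/3  [2·signedArea(DCB) = 103 ∩ DB · AC = -224/3]
   → D = (-4/3, 4/3)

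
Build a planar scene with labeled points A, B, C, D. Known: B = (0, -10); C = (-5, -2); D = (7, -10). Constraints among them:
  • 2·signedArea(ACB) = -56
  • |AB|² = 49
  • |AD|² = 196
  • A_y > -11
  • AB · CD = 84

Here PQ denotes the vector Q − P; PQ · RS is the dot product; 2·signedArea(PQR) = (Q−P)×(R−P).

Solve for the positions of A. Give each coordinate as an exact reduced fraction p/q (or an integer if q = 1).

A = (-7, -10)

1. A_x = -7  [AB · CD = 84 ∩ 2·signedArea(ACB) = -56]
2. A_y = -10  [AB · CD = 84 ∩ 2·signedArea(ACB) = -56]
   → A = (-7, -10)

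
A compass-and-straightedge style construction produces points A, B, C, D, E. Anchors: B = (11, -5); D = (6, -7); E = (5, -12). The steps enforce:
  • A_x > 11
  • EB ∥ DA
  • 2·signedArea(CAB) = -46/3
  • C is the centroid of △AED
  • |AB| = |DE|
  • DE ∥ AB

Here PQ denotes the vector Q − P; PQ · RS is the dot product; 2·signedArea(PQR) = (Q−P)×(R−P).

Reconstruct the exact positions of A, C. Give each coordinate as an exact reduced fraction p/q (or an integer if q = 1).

A = (12, 0)
C = (23/3, -19/3)

1. A_x = 12  [DE ∥ AB ∩ EB ∥ DA]
2. A_y = 0  [DE ∥ AB ∩ EB ∥ DA]
   → A = (12, 0)
3. C_x = 23/3  [C is the centroid of △AED]
4. C_y = -19/3  [C is the centroid of △AED]
   → C = (23/3, -19/3)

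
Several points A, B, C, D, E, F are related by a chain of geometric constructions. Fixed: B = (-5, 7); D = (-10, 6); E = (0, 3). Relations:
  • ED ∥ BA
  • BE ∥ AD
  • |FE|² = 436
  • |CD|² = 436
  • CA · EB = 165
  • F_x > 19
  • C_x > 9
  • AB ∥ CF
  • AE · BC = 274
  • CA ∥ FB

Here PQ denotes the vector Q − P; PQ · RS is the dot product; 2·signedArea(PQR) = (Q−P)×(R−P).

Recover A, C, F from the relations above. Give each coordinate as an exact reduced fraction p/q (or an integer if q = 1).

A = (-15, 10)
C = (10, 0)
F = (20, -3)

1. A_x = -15  [BE ∥ AD ∩ ED ∥ BA]
2. A_y = 10  [BE ∥ AD ∩ ED ∥ BA]
   → A = (-15, 10)
3. C_x = 10  [CA · EB = 165 ∩ AE · BC = 274]
4. C_y = 0  [CA · EB = 165 ∩ AE · BC = 274]
   → C = (10, 0)
5. F_x = 20  [CA ∥ FB ∩ AB ∥ CF]
6. F_y = -3  [CA ∥ FB ∩ AB ∥ CF]
   → F = (20, -3)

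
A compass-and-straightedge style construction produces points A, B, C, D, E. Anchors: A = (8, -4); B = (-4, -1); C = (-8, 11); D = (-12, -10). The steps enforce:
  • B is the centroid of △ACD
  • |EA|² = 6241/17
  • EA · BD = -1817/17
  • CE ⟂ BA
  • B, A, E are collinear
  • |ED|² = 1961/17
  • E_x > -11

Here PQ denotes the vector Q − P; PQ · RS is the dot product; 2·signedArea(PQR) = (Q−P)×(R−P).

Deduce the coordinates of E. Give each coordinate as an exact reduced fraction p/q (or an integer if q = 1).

1. E_x = -180/17  [B, A, E are collinear ∩ CE ⟂ BA]
2. E_y = 11/17  [B, A, E are collinear ∩ CE ⟂ BA]
   → E = (-180/17, 11/17)

E = (-180/17, 11/17)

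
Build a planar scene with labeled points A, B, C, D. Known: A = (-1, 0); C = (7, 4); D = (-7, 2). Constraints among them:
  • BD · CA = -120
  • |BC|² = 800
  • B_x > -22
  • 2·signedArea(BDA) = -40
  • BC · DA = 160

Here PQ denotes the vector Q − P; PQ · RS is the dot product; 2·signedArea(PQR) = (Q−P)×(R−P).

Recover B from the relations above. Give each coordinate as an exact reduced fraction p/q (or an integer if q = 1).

1. B_x = -21  [BC · DA = 160 ∩ 2·signedArea(BDA) = -40]
2. B_y = 0  [BC · DA = 160 ∩ 2·signedArea(BDA) = -40]
   → B = (-21, 0)

B = (-21, 0)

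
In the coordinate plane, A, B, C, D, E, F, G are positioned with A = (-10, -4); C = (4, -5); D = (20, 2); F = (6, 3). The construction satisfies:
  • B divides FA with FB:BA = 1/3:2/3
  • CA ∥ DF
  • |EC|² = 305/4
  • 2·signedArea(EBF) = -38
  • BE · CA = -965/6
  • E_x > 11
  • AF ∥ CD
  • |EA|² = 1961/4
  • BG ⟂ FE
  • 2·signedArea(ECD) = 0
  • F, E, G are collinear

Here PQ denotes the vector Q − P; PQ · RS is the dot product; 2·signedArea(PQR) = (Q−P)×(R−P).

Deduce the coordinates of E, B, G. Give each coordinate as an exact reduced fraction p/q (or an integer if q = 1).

1. E_x = 12  [line -7·x + 16·y + 108 = 0 ∩ |EA|² = 1961/4]
2. E_y = -3/2  [line -7·x + 16·y + 108 = 0 ∩ |EA|² = 1961/4]
   → E = (12, -3/2)
3. B_x = 2/3  [B divides FA with FB:BA = 1/3:2/3]
4. B_y = 2/3  [B divides FA with FB:BA = 1/3:2/3]
   → B = (2/3, 2/3)
5. G_x = 278/75  [F, E, G are collinear ∩ BG ⟂ FE]
6. G_y = 118/25  [F, E, G are collinear ∩ BG ⟂ FE]
   → G = (278/75, 118/25)

B = (2/3, 2/3)
E = (12, -3/2)
G = (278/75, 118/25)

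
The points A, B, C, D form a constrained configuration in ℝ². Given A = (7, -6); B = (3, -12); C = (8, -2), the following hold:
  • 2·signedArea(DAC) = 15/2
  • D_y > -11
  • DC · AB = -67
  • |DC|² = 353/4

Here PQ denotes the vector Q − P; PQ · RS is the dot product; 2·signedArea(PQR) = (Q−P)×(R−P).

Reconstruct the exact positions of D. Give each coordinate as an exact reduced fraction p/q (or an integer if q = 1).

1. D_x = 4  [2·signedArea(DAC) = 15/2 ∩ DC · AB = -67]
2. D_y = -21/2  [2·signedArea(DAC) = 15/2 ∩ DC · AB = -67]
   → D = (4, -21/2)

D = (4, -21/2)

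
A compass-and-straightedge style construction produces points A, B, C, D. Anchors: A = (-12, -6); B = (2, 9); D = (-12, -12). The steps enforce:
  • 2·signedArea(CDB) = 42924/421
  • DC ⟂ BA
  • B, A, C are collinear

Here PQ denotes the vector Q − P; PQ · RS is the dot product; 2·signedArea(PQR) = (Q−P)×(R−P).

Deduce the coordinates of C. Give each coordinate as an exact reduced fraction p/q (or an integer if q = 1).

1. C_x = -6312/421  [B, A, C are collinear ∩ DC ⟂ BA]
2. C_y = -3876/421  [B, A, C are collinear ∩ DC ⟂ BA]
   → C = (-6312/421, -3876/421)

C = (-6312/421, -3876/421)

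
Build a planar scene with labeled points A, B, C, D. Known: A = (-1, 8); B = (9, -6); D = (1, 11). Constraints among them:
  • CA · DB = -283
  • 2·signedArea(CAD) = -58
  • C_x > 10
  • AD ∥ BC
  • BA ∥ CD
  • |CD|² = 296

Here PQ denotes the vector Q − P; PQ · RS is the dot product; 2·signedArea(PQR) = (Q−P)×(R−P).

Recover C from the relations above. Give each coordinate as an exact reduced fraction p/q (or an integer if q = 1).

C = (11, -3)

1. C_x = 11  [BA ∥ CD ∩ AD ∥ BC]
2. C_y = -3  [BA ∥ CD ∩ AD ∥ BC]
   → C = (11, -3)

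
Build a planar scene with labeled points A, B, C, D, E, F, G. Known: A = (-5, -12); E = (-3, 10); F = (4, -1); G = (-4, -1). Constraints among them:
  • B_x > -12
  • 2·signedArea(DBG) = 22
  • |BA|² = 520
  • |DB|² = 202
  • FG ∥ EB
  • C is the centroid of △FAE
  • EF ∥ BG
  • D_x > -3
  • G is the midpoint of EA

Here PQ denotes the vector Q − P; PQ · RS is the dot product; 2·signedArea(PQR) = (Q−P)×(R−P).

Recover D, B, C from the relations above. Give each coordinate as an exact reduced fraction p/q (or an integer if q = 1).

1. B_x = -11  [EF ∥ BG ∩ FG ∥ EB]
2. B_y = 10  [EF ∥ BG ∩ FG ∥ EB]
   → B = (-11, 10)
3. C_x = -4/3  [C is the centroid of △FAE]
4. C_y = -1  [C is the centroid of △FAE]
   → C = (-4/3, -1)
5. D_x = -2  [line 11·x + 7·y + 29 = 0 ∩ |DB|² = 202]
6. D_y = -1  [line 11·x + 7·y + 29 = 0 ∩ |DB|² = 202]
   → D = (-2, -1)

B = (-11, 10)
C = (-4/3, -1)
D = (-2, -1)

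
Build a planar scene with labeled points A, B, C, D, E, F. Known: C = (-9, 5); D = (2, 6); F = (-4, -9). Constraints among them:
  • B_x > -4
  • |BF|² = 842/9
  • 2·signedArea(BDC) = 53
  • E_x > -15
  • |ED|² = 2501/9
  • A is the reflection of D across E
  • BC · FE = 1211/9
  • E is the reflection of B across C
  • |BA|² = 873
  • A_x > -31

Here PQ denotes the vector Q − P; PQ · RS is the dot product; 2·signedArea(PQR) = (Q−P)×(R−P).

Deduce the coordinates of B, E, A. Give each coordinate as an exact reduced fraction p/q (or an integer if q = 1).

A = (-92/3, 38/3)
B = (-11/3, 2/3)
E = (-43/3, 28/3)

1. B_x = -11/3  [line 1·x + -11·y + 11 = 0 ∩ |BF|² = 842/9]
2. B_y = 2/3  [line 1·x + -11·y + 11 = 0 ∩ |BF|² = 842/9]
   → B = (-11/3, 2/3)
3. E_x = -43/3  [BC · FE = 1211/9 ∩ E is the reflection of B across C]
4. E_y = 28/3  [BC · FE = 1211/9 ∩ E is the reflection of B across C]
   → E = (-43/3, 28/3)
5. A_x = -92/3  [A is the reflection of D across E]
6. A_y = 38/3  [A is the reflection of D across E]
   → A = (-92/3, 38/3)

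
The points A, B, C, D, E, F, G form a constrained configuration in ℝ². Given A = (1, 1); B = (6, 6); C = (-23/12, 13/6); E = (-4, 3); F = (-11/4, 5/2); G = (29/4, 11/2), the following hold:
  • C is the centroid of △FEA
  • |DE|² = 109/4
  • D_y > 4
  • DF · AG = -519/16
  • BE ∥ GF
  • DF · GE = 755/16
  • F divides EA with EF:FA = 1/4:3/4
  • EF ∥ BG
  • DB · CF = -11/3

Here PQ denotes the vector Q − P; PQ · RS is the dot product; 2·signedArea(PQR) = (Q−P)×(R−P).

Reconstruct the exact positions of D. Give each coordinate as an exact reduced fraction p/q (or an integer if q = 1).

D = (1, 9/2)

1. D_x = 1  [DB · CF = -11/3 ∩ DF · GE = 755/16]
2. D_y = 9/2  [DB · CF = -11/3 ∩ DF · GE = 755/16]
   → D = (1, 9/2)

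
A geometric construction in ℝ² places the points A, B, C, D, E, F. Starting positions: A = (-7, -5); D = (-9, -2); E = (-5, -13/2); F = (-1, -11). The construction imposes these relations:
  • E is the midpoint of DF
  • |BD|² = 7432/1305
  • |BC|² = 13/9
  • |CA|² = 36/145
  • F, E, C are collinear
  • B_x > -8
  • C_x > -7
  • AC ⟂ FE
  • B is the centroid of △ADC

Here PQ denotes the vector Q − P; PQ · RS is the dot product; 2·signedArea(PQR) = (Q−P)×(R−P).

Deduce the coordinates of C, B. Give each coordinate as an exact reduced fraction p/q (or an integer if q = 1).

1. C_x = -961/145  [F, E, C are collinear ∩ AC ⟂ FE]
2. C_y = -677/145  [F, E, C are collinear ∩ AC ⟂ FE]
   → C = (-961/145, -677/145)
3. B_x = -3281/435  [B is the centroid of △ADC]
4. B_y = -564/145  [B is the centroid of △ADC]
   → B = (-3281/435, -564/145)

B = (-3281/435, -564/145)
C = (-961/145, -677/145)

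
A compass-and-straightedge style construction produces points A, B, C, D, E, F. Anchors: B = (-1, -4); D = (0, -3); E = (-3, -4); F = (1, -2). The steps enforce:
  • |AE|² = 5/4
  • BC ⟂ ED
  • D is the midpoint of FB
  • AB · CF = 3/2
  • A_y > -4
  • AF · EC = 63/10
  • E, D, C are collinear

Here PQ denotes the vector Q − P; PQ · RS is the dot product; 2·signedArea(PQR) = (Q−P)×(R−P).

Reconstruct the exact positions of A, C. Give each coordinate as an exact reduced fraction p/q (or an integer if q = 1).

A = (-2, -7/2)
C = (-6/5, -17/5)

1. C_x = -6/5  [E, D, C are collinear ∩ BC ⟂ ED]
2. C_y = -17/5  [E, D, C are collinear ∩ BC ⟂ ED]
   → C = (-6/5, -17/5)
3. A_x = -2  [AB · CF = 3/2 ∩ AF · EC = 63/10]
4. A_y = -7/2  [AB · CF = 3/2 ∩ AF · EC = 63/10]
   → A = (-2, -7/2)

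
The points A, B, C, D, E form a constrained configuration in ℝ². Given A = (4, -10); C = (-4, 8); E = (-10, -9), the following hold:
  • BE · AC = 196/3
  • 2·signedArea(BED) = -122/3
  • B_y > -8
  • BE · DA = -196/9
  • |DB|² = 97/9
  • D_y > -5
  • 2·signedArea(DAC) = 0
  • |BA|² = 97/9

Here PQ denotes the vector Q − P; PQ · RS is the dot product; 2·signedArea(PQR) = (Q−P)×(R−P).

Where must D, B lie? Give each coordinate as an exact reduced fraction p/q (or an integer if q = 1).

1. B_x = 8/3  [line 8·x + -18·y + -442/3 = 0 ∩ |BA|² = 97/9]
2. B_y = -7  [line 8·x + -18·y + -442/3 = 0 ∩ |BA|² = 97/9]
   → B = (8/3, -7)
3. D_x = 4/3  [2·signedArea(DAC) = 0 ∩ BE · DA = -196/9]
4. D_y = -4  [2·signedArea(DAC) = 0 ∩ BE · DA = -196/9]
   → D = (4/3, -4)

B = (8/3, -7)
D = (4/3, -4)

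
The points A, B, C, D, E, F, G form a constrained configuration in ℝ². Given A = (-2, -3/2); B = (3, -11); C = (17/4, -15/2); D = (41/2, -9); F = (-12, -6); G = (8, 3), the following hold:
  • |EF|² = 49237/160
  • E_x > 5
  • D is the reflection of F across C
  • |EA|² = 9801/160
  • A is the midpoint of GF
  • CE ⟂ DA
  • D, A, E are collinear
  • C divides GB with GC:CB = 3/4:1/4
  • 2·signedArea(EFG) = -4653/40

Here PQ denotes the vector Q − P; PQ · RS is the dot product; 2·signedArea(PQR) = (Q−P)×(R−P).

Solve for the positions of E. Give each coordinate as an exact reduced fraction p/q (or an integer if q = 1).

1. E_x = 217/40  [D, A, E are collinear ∩ CE ⟂ DA]
2. E_y = -159/40  [D, A, E are collinear ∩ CE ⟂ DA]
   → E = (217/40, -159/40)

E = (217/40, -159/40)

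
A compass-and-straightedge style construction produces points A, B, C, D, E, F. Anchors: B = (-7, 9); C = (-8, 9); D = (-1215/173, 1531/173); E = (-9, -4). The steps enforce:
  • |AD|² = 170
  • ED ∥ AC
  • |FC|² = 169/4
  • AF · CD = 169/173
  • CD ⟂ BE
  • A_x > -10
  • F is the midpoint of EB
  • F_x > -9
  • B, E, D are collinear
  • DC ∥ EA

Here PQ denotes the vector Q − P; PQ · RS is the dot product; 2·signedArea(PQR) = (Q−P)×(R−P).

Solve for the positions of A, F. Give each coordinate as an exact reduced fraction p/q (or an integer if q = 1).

A = (-1726/173, -666/173)
F = (-8, 5/2)

1. A_x = -1726/173  [ED ∥ AC ∩ DC ∥ EA]
2. A_y = -666/173  [ED ∥ AC ∩ DC ∥ EA]
   → A = (-1726/173, -666/173)
3. F_x = -8  [F is the midpoint of EB]
4. F_y = 5/2  [F is the midpoint of EB]
   → F = (-8, 5/2)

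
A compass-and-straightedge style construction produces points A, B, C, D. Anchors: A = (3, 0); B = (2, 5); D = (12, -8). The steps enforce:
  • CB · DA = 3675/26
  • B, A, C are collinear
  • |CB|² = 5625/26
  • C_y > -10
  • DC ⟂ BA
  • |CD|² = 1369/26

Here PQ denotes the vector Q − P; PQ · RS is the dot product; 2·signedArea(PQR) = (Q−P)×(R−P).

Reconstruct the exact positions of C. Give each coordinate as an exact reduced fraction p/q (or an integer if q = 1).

1. C_x = 127/26  [B, A, C are collinear ∩ DC ⟂ BA]
2. C_y = -245/26  [B, A, C are collinear ∩ DC ⟂ BA]
   → C = (127/26, -245/26)

C = (127/26, -245/26)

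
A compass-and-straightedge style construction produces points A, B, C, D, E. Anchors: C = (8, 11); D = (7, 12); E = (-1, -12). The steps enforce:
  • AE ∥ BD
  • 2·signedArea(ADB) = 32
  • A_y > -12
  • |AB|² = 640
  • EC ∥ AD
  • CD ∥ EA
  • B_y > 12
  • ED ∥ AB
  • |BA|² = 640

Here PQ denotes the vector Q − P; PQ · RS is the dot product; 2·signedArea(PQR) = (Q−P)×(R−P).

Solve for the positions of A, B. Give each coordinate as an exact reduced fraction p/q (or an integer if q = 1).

1. A_x = -2  [EC ∥ AD ∩ CD ∥ EA]
2. A_y = -11  [EC ∥ AD ∩ CD ∥ EA]
   → A = (-2, -11)
3. B_x = 6  [AE ∥ BD ∩ ED ∥ AB]
4. B_y = 13  [AE ∥ BD ∩ ED ∥ AB]
   → B = (6, 13)

A = (-2, -11)
B = (6, 13)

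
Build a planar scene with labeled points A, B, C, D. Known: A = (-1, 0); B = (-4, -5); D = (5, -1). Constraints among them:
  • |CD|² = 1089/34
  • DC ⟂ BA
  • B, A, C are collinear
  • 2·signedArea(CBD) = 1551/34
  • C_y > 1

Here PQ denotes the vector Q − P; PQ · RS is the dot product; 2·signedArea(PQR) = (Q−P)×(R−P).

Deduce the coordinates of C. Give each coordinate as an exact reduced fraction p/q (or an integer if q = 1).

C = (5/34, 65/34)

1. C_x = 5/34  [B, A, C are collinear ∩ DC ⟂ BA]
2. C_y = 65/34  [B, A, C are collinear ∩ DC ⟂ BA]
   → C = (5/34, 65/34)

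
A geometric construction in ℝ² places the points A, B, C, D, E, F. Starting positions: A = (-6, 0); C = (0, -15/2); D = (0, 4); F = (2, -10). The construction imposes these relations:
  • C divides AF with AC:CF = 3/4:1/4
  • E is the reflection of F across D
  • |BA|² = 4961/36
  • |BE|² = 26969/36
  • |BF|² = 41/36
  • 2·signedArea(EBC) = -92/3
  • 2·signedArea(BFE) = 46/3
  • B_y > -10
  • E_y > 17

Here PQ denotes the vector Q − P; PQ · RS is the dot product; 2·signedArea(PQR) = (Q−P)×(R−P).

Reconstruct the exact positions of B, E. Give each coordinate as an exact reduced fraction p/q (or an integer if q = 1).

1. E_x = -2  [E is the reflection of F across D]
2. E_y = 18  [E is the reflection of F across D]
   → E = (-2, 18)
3. B_x = 4/3  [2·signedArea(BFE) = 46/3 ∩ 2·signedArea(EBC) = -92/3]
4. B_y = -55/6  [2·signedArea(BFE) = 46/3 ∩ 2·signedArea(EBC) = -92/3]
   → B = (4/3, -55/6)

B = (4/3, -55/6)
E = (-2, 18)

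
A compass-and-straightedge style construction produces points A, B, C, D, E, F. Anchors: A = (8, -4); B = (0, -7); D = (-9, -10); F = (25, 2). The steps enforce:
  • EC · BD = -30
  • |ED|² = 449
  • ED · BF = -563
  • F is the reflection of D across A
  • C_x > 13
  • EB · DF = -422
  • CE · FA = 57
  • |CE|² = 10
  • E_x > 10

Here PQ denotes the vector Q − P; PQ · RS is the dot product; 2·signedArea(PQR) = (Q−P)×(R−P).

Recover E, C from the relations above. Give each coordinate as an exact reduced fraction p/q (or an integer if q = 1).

1. E_x = 11  [EB · DF = -422 ∩ ED · BF = -563]
2. E_y = -3  [EB · DF = -422 ∩ ED · BF = -563]
   → E = (11, -3)
3. C_x = 14  [EC · BD = -30 ∩ CE · FA = 57]
4. C_y = -2  [EC · BD = -30 ∩ CE · FA = 57]
   → C = (14, -2)

C = (14, -2)
E = (11, -3)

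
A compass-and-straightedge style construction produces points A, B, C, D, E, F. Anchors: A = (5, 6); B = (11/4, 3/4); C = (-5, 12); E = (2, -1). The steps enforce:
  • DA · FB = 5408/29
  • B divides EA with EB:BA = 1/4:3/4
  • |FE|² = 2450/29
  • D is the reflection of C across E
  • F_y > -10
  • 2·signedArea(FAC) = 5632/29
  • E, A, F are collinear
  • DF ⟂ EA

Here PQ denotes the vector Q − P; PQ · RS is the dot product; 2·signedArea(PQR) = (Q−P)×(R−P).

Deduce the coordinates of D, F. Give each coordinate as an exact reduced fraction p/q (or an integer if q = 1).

D = (9, -14)
F = (-47/29, -274/29)

1. D_x = 9  [D is the reflection of C across E]
2. D_y = -14  [D is the reflection of C across E]
   → D = (9, -14)
3. F_x = -47/29  [E, A, F are collinear ∩ DF ⟂ EA]
4. F_y = -274/29  [E, A, F are collinear ∩ DF ⟂ EA]
   → F = (-47/29, -274/29)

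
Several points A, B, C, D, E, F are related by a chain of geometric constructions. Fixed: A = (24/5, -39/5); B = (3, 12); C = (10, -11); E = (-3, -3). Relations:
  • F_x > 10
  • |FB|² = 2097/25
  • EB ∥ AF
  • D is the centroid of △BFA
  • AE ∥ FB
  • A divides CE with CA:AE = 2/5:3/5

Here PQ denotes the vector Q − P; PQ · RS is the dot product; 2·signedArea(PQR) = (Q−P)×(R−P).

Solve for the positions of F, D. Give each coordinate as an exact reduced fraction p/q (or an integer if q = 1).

1. F_x = 54/5  [AE ∥ FB ∩ EB ∥ AF]
2. F_y = 36/5  [AE ∥ FB ∩ EB ∥ AF]
   → F = (54/5, 36/5)
3. D_x = 31/5  [D is the centroid of △BFA]
4. D_y = 19/5  [D is the centroid of △BFA]
   → D = (31/5, 19/5)

D = (31/5, 19/5)
F = (54/5, 36/5)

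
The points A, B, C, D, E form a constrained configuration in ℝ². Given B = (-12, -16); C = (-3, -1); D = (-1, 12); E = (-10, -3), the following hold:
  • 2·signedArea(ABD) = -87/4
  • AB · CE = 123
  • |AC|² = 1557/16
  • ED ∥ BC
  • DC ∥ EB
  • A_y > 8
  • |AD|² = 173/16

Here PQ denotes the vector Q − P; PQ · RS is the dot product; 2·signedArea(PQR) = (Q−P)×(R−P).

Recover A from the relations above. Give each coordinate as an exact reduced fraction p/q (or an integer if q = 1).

1. A_x = -3/2  [AB · CE = 123 ∩ 2·signedArea(ABD) = -87/4]
2. A_y = 35/4  [AB · CE = 123 ∩ 2·signedArea(ABD) = -87/4]
   → A = (-3/2, 35/4)

A = (-3/2, 35/4)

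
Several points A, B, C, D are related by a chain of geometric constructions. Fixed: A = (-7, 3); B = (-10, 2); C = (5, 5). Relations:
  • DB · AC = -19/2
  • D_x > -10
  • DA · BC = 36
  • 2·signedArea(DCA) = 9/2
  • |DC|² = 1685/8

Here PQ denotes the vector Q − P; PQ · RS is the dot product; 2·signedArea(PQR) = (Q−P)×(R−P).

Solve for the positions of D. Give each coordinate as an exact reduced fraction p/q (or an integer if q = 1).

D = (-37/4, 9/4)

1. D_x = -37/4  [2·signedArea(DCA) = 9/2 ∩ DB · AC = -19/2]
2. D_y = 9/4  [2·signedArea(DCA) = 9/2 ∩ DB · AC = -19/2]
   → D = (-37/4, 9/4)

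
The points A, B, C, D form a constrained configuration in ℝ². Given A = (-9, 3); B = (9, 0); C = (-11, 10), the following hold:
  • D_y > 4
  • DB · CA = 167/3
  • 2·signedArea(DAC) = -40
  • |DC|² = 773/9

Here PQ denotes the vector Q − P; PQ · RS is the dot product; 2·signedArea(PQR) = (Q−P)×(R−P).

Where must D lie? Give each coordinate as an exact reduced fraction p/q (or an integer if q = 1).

1. D_x = -11/3  [DB · CA = 167/3 ∩ 2·signedArea(DAC) = -40]
2. D_y = 13/3  [DB · CA = 167/3 ∩ 2·signedArea(DAC) = -40]
   → D = (-11/3, 13/3)

D = (-11/3, 13/3)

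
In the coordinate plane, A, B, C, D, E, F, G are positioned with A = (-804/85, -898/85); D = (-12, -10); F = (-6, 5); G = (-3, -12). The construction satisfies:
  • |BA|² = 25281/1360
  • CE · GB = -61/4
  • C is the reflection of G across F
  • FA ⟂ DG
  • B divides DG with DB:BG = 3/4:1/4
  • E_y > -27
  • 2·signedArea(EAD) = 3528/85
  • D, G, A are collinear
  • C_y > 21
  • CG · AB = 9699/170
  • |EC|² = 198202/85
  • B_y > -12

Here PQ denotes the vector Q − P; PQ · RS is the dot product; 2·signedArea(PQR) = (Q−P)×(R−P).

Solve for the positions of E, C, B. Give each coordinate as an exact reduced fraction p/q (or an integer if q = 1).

B = (-21/4, -23/2)
C = (-9, 22)
E = (-1098/85, -2221/85)

1. C_x = -9  [C is the reflection of G across F]
2. C_y = 22  [C is the reflection of G across F]
   → C = (-9, 22)
3. B_x = -21/4  [B divides DG with DB:BG = 3/4:1/4]
4. B_y = -23/2  [B divides DG with DB:BG = 3/4:1/4]
   → B = (-21/4, -23/2)
5. E_x = -1098/85  [2·signedArea(EAD) = 3528/85 ∩ CE · GB = -61/4]
6. E_y = -2221/85  [2·signedArea(EAD) = 3528/85 ∩ CE · GB = -61/4]
   → E = (-1098/85, -2221/85)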